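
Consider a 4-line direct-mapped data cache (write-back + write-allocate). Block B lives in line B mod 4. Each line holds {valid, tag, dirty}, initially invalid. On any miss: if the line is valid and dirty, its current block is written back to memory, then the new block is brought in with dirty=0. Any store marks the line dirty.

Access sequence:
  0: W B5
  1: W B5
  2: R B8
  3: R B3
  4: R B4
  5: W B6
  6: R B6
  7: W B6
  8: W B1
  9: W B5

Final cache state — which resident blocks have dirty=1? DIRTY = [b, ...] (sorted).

DIRTY = [5, 6]

0: W B5 -> L1 miss  d=D]
1: W B5 -> L1 hit  d=D]
2: R B8 -> L0 miss  d=-]
3: R B3 -> L3 miss  d=-]
4: R B4 -> L0 miss  d=-]
5: W B6 -> L2 miss  d=D]
6: R B6 -> L2 hit  d=D]
7: W B6 -> L2 hit  d=D]
8: W B1 -> L1 miss wb->B5  d=D]
9: W B5 -> L1 miss wb->B1  d=D]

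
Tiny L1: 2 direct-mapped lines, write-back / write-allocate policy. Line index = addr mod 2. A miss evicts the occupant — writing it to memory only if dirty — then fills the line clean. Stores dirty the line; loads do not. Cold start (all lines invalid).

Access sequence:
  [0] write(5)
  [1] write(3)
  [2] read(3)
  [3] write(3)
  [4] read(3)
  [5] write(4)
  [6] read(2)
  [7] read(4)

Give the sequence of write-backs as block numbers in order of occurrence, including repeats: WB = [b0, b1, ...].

0: W B5 -> L1 miss  d=D]
1: W B3 -> L1 miss wb->B5  d=D]
2: R B3 -> L1 hit  d=D]
3: W B3 -> L1 hit  d=D]
4: R B3 -> L1 hit  d=D]
5: W B4 -> L0 miss  d=D]
6: R B2 -> L0 miss wb->B4  d=-]
7: R B4 -> L0 miss  d=-]

WB = [5, 4]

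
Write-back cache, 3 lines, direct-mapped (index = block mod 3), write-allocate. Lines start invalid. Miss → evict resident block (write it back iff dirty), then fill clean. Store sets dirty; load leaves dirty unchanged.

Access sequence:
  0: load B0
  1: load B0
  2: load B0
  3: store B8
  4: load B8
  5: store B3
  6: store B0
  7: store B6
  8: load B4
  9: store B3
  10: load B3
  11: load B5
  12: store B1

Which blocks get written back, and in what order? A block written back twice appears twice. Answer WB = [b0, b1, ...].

0: R B0 → L0 miss [-]
1: R B0 → L0 hit [-]
2: R B0 → L0 hit [-]
3: W B8 → L2 miss [D]
4: R B8 → L2 hit [D]
5: W B3 → L0 miss [D]
6: W B0 → L0 miss wb→B3 [D]
7: W B6 → L0 miss wb→B0 [D]
8: R B4 → L1 miss [-]
9: W B3 → L0 miss wb→B6 [D]
10: R B3 → L0 hit [D]
11: R B5 → L2 miss wb→B8 [-]
12: W B1 → L1 miss [D]

WB = [3, 0, 6, 8]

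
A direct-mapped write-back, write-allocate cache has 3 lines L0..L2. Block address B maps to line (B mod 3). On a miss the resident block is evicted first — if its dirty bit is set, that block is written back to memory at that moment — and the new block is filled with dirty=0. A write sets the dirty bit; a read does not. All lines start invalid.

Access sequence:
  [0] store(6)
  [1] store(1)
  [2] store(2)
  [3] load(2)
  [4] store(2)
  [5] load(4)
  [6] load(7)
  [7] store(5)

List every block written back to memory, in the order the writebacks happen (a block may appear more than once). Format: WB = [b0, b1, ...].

  0 | W B6 → L0 miss [D]
  1 | W B1 → L1 miss [D]
  2 | W B2 → L2 miss [D]
  3 | R B2 → L2 hit [D]
  4 | W B2 → L2 hit [D]
  5 | R B4 → L1 miss wb→B1 [-]
  6 | R B7 → L1 miss [-]
  7 | W B5 → L2 miss wb→B2 [D]

WB = [1, 2]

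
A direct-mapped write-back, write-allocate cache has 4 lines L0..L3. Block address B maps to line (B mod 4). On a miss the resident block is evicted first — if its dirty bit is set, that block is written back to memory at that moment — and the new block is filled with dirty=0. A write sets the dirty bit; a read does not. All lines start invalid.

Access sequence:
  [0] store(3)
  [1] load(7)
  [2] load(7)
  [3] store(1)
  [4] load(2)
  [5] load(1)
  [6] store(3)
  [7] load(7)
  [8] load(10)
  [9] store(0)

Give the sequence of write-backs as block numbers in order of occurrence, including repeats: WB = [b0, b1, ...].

WB = [3, 3]

0: W B3 -> L3 miss  d=D]
1: R B7 -> L3 miss wb->B3  d=-]
2: R B7 -> L3 hit  d=-]
3: W B1 -> L1 miss  d=D]
4: R B2 -> L2 miss  d=-]
5: R B1 -> L1 hit  d=D]
6: W B3 -> L3 miss  d=D]
7: R B7 -> L3 miss wb->B3  d=-]
8: R B10 -> L2 miss  d=-]
9: W B0 -> L0 miss  d=D]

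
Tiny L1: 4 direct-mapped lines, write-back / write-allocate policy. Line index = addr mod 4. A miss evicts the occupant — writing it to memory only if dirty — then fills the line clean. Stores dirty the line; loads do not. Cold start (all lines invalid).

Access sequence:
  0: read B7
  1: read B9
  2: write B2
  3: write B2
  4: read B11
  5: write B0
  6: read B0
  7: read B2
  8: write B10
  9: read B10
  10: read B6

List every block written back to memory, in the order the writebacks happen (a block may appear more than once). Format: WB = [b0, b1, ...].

WB = [2, 10]

  0 | R B7 → L3 miss [-]
  1 | R B9 → L1 miss [-]
  2 | W B2 → L2 miss [D]
  3 | W B2 → L2 hit [D]
  4 | R B11 → L3 miss [-]
  5 | W B0 → L0 miss [D]
  6 | R B0 → L0 hit [D]
  7 | R B2 → L2 hit [D]
  8 | W B10 → L2 miss wb→B2 [D]
  9 | R B10 → L2 hit [D]
  10 | R B6 → L2 miss wb→B10 [-]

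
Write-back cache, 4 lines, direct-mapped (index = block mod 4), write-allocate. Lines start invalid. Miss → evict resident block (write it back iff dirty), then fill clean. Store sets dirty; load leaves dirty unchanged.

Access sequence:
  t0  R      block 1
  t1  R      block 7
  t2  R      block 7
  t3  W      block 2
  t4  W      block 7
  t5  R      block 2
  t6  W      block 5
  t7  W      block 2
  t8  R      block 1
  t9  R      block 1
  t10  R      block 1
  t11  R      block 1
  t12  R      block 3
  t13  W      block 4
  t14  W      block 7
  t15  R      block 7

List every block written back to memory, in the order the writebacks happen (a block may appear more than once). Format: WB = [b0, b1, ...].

WB = [5, 7]

0: R B1 -> L1 miss  d=-]
1: R B7 -> L3 miss  d=-]
2: R B7 -> L3 hit  d=-]
3: W B2 -> L2 miss  d=D]
4: W B7 -> L3 hit  d=D]
5: R B2 -> L2 hit  d=D]
6: W B5 -> L1 miss  d=D]
7: W B2 -> L2 hit  d=D]
8: R B1 -> L1 miss wb->B5  d=-]
9: R B1 -> L1 hit  d=-]
10: R B1 -> L1 hit  d=-]
11: R B1 -> L1 hit  d=-]
12: R B3 -> L3 miss wb->B7  d=-]
13: W B4 -> L0 miss  d=D]
14: W B7 -> L3 miss  d=D]
15: R B7 -> L3 hit  d=D]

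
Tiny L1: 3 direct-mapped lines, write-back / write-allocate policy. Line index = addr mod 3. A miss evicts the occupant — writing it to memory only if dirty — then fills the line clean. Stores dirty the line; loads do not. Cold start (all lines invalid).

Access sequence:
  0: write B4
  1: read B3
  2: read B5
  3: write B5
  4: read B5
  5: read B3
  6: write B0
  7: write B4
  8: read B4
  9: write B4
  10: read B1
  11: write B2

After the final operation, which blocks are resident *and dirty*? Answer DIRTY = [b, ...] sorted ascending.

DIRTY = [0, 2]

0: W B4 -> L1 miss  d=D]
1: R B3 -> L0 miss  d=-]
2: R B5 -> L2 miss  d=-]
3: W B5 -> L2 hit  d=D]
4: R B5 -> L2 hit  d=D]
5: R B3 -> L0 hit  d=-]
6: W B0 -> L0 miss  d=D]
7: W B4 -> L1 hit  d=D]
8: R B4 -> L1 hit  d=D]
9: W B4 -> L1 hit  d=D]
10: R B1 -> L1 miss wb->B4  d=-]
11: W B2 -> L2 miss wb->B5  d=D]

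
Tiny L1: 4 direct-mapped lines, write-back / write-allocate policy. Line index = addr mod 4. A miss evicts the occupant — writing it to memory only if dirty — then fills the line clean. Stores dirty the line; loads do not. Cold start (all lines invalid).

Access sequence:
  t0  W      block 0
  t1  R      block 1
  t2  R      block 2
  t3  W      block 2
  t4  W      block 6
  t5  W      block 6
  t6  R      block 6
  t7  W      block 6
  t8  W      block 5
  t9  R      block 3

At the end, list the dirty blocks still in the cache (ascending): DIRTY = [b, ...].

  0 | W B0 → L0 miss [D]
  1 | R B1 → L1 miss [-]
  2 | R B2 → L2 miss [-]
  3 | W B2 → L2 hit [D]
  4 | W B6 → L2 miss wb→B2 [D]
  5 | W B6 → L2 hit [D]
  6 | R B6 → L2 hit [D]
  7 | W B6 → L2 hit [D]
  8 | W B5 → L1 miss [D]
  9 | R B3 → L3 miss [-]

DIRTY = [0, 5, 6]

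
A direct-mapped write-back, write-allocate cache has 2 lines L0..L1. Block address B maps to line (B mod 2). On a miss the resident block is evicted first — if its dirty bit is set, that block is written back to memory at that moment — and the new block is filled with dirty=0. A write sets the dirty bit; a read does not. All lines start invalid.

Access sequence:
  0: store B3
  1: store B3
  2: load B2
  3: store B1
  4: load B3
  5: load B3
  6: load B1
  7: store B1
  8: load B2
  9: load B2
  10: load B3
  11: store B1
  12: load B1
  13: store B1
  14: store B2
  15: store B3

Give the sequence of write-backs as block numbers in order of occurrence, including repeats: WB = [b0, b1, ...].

0: W B3 -> L1 miss  d=D]
1: W B3 -> L1 hit  d=D]
2: R B2 -> L0 miss  d=-]
3: W B1 -> L1 miss wb->B3  d=D]
4: R B3 -> L1 miss wb->B1  d=-]
5: R B3 -> L1 hit  d=-]
6: R B1 -> L1 miss  d=-]
7: W B1 -> L1 hit  d=D]
8: R B2 -> L0 hit  d=-]
9: R B2 -> L0 hit  d=-]
10: R B3 -> L1 miss wb->B1  d=-]
11: W B1 -> L1 miss  d=D]
12: R B1 -> L1 hit  d=D]
13: W B1 -> L1 hit  d=D]
14: W B2 -> L0 hit  d=D]
15: W B3 -> L1 miss wb->B1  d=D]

WB = [3, 1, 1, 1]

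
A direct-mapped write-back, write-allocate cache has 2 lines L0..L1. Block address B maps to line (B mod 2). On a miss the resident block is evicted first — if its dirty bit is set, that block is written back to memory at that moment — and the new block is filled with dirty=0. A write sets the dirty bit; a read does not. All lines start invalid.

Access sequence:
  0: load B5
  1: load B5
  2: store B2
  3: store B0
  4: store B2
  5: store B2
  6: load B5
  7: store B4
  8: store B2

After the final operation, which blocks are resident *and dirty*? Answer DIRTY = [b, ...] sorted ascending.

0: R B5 -> L1 miss  d=-]
1: R B5 -> L1 hit  d=-]
2: W B2 -> L0 miss  d=D]
3: W B0 -> L0 miss wb->B2  d=D]
4: W B2 -> L0 miss wb->B0  d=D]
5: W B2 -> L0 hit  d=D]
6: R B5 -> L1 hit  d=-]
7: W B4 -> L0 miss wb->B2  d=D]
8: W B2 -> L0 miss wb->B4  d=D]

DIRTY = [2]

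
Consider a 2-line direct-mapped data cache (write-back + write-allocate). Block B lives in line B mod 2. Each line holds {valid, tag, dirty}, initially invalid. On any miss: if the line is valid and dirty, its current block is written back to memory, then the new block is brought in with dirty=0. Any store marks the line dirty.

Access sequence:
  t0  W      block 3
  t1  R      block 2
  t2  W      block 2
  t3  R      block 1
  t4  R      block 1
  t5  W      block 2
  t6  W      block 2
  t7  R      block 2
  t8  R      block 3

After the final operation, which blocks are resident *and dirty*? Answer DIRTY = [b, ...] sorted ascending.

DIRTY = [2]

0: W B3 -> L1 miss  d=D]
1: R B2 -> L0 miss  d=-]
2: W B2 -> L0 hit  d=D]
3: R B1 -> L1 miss wb->B3  d=-]
4: R B1 -> L1 hit  d=-]
5: W B2 -> L0 hit  d=D]
6: W B2 -> L0 hit  d=D]
7: R B2 -> L0 hit  d=D]
8: R B3 -> L1 miss  d=-]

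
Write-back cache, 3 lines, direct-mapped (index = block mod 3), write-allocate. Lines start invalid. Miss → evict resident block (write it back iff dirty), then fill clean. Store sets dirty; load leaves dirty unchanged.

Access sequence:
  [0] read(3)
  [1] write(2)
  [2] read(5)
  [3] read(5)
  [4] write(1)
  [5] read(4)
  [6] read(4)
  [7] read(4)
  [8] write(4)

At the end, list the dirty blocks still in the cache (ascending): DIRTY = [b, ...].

0: R B3 -> L0 miss  d=-]
1: W B2 -> L2 miss  d=D]
2: R B5 -> L2 miss wb->B2  d=-]
3: R B5 -> L2 hit  d=-]
4: W B1 -> L1 miss  d=D]
5: R B4 -> L1 miss wb->B1  d=-]
6: R B4 -> L1 hit  d=-]
7: R B4 -> L1 hit  d=-]
8: W B4 -> L1 hit  d=D]

DIRTY = [4]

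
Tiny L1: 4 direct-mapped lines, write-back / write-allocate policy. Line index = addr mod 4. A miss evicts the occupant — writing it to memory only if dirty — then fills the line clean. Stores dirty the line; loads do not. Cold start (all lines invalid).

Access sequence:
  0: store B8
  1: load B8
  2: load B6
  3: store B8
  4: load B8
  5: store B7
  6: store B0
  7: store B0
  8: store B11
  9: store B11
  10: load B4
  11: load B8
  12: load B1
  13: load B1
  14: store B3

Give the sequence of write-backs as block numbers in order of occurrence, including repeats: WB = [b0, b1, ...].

WB = [8, 7, 0, 11]

  0 | W B8 → L0 miss [D]
  1 | R B8 → L0 hit [D]
  2 | R B6 → L2 miss [-]
  3 | W B8 → L0 hit [D]
  4 | R B8 → L0 hit [D]
  5 | W B7 → L3 miss [D]
  6 | W B0 → L0 miss wb→B8 [D]
  7 | W B0 → L0 hit [D]
  8 | W B11 → L3 miss wb→B7 [D]
  9 | W B11 → L3 hit [D]
  10 | R B4 → L0 miss wb→B0 [-]
  11 | R B8 → L0 miss [-]
  12 | R B1 → L1 miss [-]
  13 | R B1 → L1 hit [-]
  14 | W B3 → L3 miss wb→B11 [D]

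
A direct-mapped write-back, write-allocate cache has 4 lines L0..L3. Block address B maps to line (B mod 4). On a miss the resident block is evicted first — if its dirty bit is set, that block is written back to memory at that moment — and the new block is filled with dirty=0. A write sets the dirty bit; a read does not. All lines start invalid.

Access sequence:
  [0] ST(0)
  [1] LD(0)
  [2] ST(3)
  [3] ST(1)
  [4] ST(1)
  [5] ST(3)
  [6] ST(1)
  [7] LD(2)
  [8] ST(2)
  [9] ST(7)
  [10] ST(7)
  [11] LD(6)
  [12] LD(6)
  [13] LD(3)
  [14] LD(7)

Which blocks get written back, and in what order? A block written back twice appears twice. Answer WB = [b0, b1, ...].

  0 | W B0 → L0 miss [D]
  1 | R B0 → L0 hit [D]
  2 | W B3 → L3 miss [D]
  3 | W B1 → L1 miss [D]
  4 | W B1 → L1 hit [D]
  5 | W B3 → L3 hit [D]
  6 | W B1 → L1 hit [D]
  7 | R B2 → L2 miss [-]
  8 | W B2 → L2 hit [D]
  9 | W B7 → L3 miss wb→B3 [D]
  10 | W B7 → L3 hit [D]
  11 | R B6 → L2 miss wb→B2 [-]
  12 | R B6 → L2 hit [-]
  13 | R B3 → L3 miss wb→B7 [-]
  14 | R B7 → L3 miss [-]

WB = [3, 2, 7]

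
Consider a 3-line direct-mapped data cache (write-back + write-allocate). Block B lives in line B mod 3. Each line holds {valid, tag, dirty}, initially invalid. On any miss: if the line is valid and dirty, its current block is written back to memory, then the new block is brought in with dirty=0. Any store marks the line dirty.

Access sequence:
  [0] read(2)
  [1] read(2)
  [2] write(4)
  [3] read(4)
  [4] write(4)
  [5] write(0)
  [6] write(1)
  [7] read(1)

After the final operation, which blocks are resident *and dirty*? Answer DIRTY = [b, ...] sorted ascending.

0: R B2 -> L2 miss  d=-]
1: R B2 -> L2 hit  d=-]
2: W B4 -> L1 miss  d=D]
3: R B4 -> L1 hit  d=D]
4: W B4 -> L1 hit  d=D]
5: W B0 -> L0 miss  d=D]
6: W B1 -> L1 miss wb->B4  d=D]
7: R B1 -> L1 hit  d=D]

DIRTY = [0, 1]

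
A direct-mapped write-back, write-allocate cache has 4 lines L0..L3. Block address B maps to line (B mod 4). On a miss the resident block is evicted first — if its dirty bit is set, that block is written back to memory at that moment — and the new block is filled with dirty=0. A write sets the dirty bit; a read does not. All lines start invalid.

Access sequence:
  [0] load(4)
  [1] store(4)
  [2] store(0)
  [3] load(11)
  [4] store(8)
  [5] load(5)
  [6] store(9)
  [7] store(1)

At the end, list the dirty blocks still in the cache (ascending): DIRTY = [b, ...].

DIRTY = [1, 8]

0: R B4 → L0 miss [-]
1: W B4 → L0 hit [D]
2: W B0 → L0 miss wb→B4 [D]
3: R B11 → L3 miss [-]
4: W B8 → L0 miss wb→B0 [D]
5: R B5 → L1 miss [-]
6: W B9 → L1 miss [D]
7: W B1 → L1 miss wb→B9 [D]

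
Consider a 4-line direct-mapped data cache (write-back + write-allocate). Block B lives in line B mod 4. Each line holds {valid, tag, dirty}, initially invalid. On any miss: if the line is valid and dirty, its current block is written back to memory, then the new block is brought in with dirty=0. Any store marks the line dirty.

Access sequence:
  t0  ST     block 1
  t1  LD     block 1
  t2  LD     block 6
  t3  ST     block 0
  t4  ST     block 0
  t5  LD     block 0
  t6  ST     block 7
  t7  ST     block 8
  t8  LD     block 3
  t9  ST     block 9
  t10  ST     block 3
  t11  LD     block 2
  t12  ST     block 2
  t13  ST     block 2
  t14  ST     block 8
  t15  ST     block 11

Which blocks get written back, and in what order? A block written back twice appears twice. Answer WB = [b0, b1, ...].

0: W B1 → L1 miss [D]
1: R B1 → L1 hit [D]
2: R B6 → L2 miss [-]
3: W B0 → L0 miss [D]
4: W B0 → L0 hit [D]
5: R B0 → L0 hit [D]
6: W B7 → L3 miss [D]
7: W B8 → L0 miss wb→B0 [D]
8: R B3 → L3 miss wb→B7 [-]
9: W B9 → L1 miss wb→B1 [D]
10: W B3 → L3 hit [D]
11: R B2 → L2 miss [-]
12: W B2 → L2 hit [D]
13: W B2 → L2 hit [D]
14: W B8 → L0 hit [D]
15: W B11 → L3 miss wb→B3 [D]

WB = [0, 7, 1, 3]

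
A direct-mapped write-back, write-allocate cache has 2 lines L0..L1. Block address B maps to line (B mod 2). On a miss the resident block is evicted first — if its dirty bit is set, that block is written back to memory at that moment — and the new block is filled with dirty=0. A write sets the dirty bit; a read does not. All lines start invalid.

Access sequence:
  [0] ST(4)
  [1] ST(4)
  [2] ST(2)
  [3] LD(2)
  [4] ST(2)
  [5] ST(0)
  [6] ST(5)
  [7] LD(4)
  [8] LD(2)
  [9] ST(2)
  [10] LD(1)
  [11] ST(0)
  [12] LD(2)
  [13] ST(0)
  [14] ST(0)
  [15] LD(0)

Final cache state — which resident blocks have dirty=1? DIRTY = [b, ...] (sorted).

  0 | W B4 → L0 miss [D]
  1 | W B4 → L0 hit [D]
  2 | W B2 → L0 miss wb→B4 [D]
  3 | R B2 → L0 hit [D]
  4 | W B2 → L0 hit [D]
  5 | W B0 → L0 miss wb→B2 [D]
  6 | W B5 → L1 miss [D]
  7 | R B4 → L0 miss wb→B0 [-]
  8 | R B2 → L0 miss [-]
  9 | W B2 → L0 hit [D]
  10 | R B1 → L1 miss wb→B5 [-]
  11 | W B0 → L0 miss wb→B2 [D]
  12 | R B2 → L0 miss wb→B0 [-]
  13 | W B0 → L0 miss [D]
  14 | W B0 → L0 hit [D]
  15 | R B0 → L0 hit [D]

DIRTY = [0]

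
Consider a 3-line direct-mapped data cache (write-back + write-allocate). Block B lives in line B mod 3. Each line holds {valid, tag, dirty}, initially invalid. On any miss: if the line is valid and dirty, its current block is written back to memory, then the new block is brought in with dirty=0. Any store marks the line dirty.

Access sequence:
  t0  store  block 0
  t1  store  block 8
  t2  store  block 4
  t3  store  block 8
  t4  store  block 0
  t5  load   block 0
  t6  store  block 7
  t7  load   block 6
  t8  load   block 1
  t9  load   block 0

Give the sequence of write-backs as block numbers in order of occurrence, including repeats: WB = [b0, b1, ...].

  0 | W B0 → L0 miss [D]
  1 | W B8 → L2 miss [D]
  2 | W B4 → L1 miss [D]
  3 | W B8 → L2 hit [D]
  4 | W B0 → L0 hit [D]
  5 | R B0 → L0 hit [D]
  6 | W B7 → L1 miss wb→B4 [D]
  7 | R B6 → L0 miss wb→B0 [-]
  8 | R B1 → L1 miss wb→B7 [-]
  9 | R B0 → L0 miss [-]

WB = [4, 0, 7]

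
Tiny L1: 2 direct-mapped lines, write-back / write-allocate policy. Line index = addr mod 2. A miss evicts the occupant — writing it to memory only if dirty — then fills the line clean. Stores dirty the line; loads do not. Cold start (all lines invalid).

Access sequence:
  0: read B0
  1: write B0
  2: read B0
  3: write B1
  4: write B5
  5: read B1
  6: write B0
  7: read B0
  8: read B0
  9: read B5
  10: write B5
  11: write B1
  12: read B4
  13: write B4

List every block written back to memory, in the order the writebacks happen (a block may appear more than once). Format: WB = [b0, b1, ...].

WB = [1, 5, 5, 0]

  0 | R B0 → L0 miss [-]
  1 | W B0 → L0 hit [D]
  2 | R B0 → L0 hit [D]
  3 | W B1 → L1 miss [D]
  4 | W B5 → L1 miss wb→B1 [D]
  5 | R B1 → L1 miss wb→B5 [-]
  6 | W B0 → L0 hit [D]
  7 | R B0 → L0 hit [D]
  8 | R B0 → L0 hit [D]
  9 | R B5 → L1 miss [-]
  10 | W B5 → L1 hit [D]
  11 | W B1 → L1 miss wb→B5 [D]
  12 | R B4 → L0 miss wb→B0 [-]
  13 | W B4 → L0 hit [D]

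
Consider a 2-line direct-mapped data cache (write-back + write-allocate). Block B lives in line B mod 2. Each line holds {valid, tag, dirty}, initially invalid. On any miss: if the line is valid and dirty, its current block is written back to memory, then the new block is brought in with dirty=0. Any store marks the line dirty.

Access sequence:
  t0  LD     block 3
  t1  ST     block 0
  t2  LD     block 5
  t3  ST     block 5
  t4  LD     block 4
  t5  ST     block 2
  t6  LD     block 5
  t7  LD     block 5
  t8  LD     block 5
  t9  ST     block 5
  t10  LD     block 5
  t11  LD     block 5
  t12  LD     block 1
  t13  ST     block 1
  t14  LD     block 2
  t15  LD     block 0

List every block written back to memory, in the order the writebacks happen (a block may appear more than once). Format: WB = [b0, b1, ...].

WB = [0, 5, 2]

  0 | R B3 → L1 miss [-]
  1 | W B0 → L0 miss [D]
  2 | R B5 → L1 miss [-]
  3 | W B5 → L1 hit [D]
  4 | R B4 → L0 miss wb→B0 [-]
  5 | W B2 → L0 miss [D]
  6 | R B5 → L1 hit [D]
  7 | R B5 → L1 hit [D]
  8 | R B5 → L1 hit [D]
  9 | W B5 → L1 hit [D]
  10 | R B5 → L1 hit [D]
  11 | R B5 → L1 hit [D]
  12 | R B1 → L1 miss wb→B5 [-]
  13 | W B1 → L1 hit [D]
  14 | R B2 → L0 hit [D]
  15 | R B0 → L0 miss wb→B2 [-]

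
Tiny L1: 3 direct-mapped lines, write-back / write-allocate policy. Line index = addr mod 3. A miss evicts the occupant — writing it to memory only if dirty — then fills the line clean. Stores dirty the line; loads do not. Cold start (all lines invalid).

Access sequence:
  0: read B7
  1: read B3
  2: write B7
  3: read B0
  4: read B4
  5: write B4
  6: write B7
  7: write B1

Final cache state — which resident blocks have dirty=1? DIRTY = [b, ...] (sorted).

0: R B7 → L1 miss [-]
1: R B3 → L0 miss [-]
2: W B7 → L1 hit [D]
3: R B0 → L0 miss [-]
4: R B4 → L1 miss wb→B7 [-]
5: W B4 → L1 hit [D]
6: W B7 → L1 miss wb→B4 [D]
7: W B1 → L1 miss wb→B7 [D]

DIRTY = [1]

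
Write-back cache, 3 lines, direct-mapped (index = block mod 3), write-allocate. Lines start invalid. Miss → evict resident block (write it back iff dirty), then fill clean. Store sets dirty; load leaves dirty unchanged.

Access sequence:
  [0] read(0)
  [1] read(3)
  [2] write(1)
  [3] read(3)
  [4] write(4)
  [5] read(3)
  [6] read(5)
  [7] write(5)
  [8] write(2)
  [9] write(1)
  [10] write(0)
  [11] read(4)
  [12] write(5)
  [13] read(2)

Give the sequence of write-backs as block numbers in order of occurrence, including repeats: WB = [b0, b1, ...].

0: R B0 -> L0 miss  d=-]
1: R B3 -> L0 miss  d=-]
2: W B1 -> L1 miss  d=D]
3: R B3 -> L0 hit  d=-]
4: W B4 -> L1 miss wb->B1  d=D]
5: R B3 -> L0 hit  d=-]
6: R B5 -> L2 miss  d=-]
7: W B5 -> L2 hit  d=D]
8: W B2 -> L2 miss wb->B5  d=D]
9: W B1 -> L1 miss wb->B4  d=D]
10: W B0 -> L0 miss  d=D]
11: R B4 -> L1 miss wb->B1  d=-]
12: W B5 -> L2 miss wb->B2  d=D]
13: R B2 -> L2 miss wb->B5  d=-]

WB = [1, 5, 4, 1, 2, 5]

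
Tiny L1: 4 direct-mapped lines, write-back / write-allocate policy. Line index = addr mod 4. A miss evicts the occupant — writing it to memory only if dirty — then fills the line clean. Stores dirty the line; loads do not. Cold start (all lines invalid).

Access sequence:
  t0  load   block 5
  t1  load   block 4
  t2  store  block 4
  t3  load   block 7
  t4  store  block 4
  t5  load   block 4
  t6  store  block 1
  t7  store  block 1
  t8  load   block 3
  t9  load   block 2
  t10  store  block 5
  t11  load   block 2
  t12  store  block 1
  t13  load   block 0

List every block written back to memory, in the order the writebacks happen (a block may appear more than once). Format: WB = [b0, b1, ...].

WB = [1, 5, 4]

0: R B5 → L1 miss [-]
1: R B4 → L0 miss [-]
2: W B4 → L0 hit [D]
3: R B7 → L3 miss [-]
4: W B4 → L0 hit [D]
5: R B4 → L0 hit [D]
6: W B1 → L1 miss [D]
7: W B1 → L1 hit [D]
8: R B3 → L3 miss [-]
9: R B2 → L2 miss [-]
10: W B5 → L1 miss wb→B1 [D]
11: R B2 → L2 hit [-]
12: W B1 → L1 miss wb→B5 [D]
13: R B0 → L0 miss wb→B4 [-]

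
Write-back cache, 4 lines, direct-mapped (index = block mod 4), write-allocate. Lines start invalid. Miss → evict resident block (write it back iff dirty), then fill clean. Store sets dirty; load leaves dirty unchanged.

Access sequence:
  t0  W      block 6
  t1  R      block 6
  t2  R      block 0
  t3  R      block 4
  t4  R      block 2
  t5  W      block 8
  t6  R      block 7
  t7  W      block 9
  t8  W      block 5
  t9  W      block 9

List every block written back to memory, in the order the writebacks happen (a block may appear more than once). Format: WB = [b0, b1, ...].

WB = [6, 9, 5]

0: W B6 -> L2 miss  d=D]
1: R B6 -> L2 hit  d=D]
2: R B0 -> L0 miss  d=-]
3: R B4 -> L0 miss  d=-]
4: R B2 -> L2 miss wb->B6  d=-]
5: W B8 -> L0 miss  d=D]
6: R B7 -> L3 miss  d=-]
7: W B9 -> L1 miss  d=D]
8: W B5 -> L1 miss wb->B9  d=D]
9: W B9 -> L1 miss wb->B5  d=D]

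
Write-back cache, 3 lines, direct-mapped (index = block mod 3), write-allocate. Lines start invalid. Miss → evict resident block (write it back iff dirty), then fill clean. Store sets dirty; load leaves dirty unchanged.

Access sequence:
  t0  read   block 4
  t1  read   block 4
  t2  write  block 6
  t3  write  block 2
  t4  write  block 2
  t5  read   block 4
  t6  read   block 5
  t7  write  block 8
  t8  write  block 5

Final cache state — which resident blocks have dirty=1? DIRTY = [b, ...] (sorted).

  0 | R B4 → L1 miss [-]
  1 | R B4 → L1 hit [-]
  2 | W B6 → L0 miss [D]
  3 | W B2 → L2 miss [D]
  4 | W B2 → L2 hit [D]
  5 | R B4 → L1 hit [-]
  6 | R B5 → L2 miss wb→B2 [-]
  7 | W B8 → L2 miss [D]
  8 | W B5 → L2 miss wb→B8 [D]

DIRTY = [5, 6]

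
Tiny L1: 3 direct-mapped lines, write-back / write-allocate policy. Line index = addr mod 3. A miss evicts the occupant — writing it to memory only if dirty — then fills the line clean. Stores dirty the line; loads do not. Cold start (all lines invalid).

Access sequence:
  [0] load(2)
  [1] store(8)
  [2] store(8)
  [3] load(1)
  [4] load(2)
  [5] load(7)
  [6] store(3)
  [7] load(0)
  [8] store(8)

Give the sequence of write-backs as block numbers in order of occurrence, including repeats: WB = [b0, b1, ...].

  0 | R B2 → L2 miss [-]
  1 | W B8 → L2 miss [D]
  2 | W B8 → L2 hit [D]
  3 | R B1 → L1 miss [-]
  4 | R B2 → L2 miss wb→B8 [-]
  5 | R B7 → L1 miss [-]
  6 | W B3 → L0 miss [D]
  7 | R B0 → L0 miss wb→B3 [-]
  8 | W B8 → L2 miss [D]

WB = [8, 3]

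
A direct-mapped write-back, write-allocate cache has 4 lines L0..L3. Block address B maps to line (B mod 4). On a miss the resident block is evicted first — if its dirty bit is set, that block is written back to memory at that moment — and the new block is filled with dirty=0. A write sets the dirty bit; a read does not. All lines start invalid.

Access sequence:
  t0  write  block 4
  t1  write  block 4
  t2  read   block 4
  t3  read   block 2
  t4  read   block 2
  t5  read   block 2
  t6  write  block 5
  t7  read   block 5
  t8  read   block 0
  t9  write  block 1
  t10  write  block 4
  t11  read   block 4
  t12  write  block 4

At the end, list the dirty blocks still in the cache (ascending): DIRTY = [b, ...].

0: W B4 → L0 miss [D]
1: W B4 → L0 hit [D]
2: R B4 → L0 hit [D]
3: R B2 → L2 miss [-]
4: R B2 → L2 hit [-]
5: R B2 → L2 hit [-]
6: W B5 → L1 miss [D]
7: R B5 → L1 hit [D]
8: R B0 → L0 miss wb→B4 [-]
9: W B1 → L1 miss wb→B5 [D]
10: W B4 → L0 miss [D]
11: R B4 → L0 hit [D]
12: W B4 → L0 hit [D]

DIRTY = [1, 4]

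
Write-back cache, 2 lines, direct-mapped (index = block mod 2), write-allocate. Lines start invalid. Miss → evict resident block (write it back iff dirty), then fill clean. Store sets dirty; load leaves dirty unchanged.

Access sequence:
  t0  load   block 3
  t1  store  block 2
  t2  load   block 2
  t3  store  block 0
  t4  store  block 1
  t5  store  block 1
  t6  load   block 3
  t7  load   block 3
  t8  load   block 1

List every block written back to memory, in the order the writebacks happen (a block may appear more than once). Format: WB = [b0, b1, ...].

0: R B3 -> L1 miss  d=-]
1: W B2 -> L0 miss  d=D]
2: R B2 -> L0 hit  d=D]
3: W B0 -> L0 miss wb->B2  d=D]
4: W B1 -> L1 miss  d=D]
5: W B1 -> L1 hit  d=D]
6: R B3 -> L1 miss wb->B1  d=-]
7: R B3 -> L1 hit  d=-]
8: R B1 -> L1 miss  d=-]

WB = [2, 1]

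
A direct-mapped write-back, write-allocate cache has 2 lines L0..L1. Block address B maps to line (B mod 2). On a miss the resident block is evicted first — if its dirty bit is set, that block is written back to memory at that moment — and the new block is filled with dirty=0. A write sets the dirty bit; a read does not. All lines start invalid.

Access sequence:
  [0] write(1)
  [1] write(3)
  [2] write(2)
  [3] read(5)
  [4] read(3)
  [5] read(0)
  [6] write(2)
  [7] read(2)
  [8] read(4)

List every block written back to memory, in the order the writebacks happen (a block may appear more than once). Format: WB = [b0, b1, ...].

0: W B1 → L1 miss [D]
1: W B3 → L1 miss wb→B1 [D]
2: W B2 → L0 miss [D]
3: R B5 → L1 miss wb→B3 [-]
4: R B3 → L1 miss [-]
5: R B0 → L0 miss wb→B2 [-]
6: W B2 → L0 miss [D]
7: R B2 → L0 hit [D]
8: R B4 → L0 miss wb→B2 [-]

WB = [1, 3, 2, 2]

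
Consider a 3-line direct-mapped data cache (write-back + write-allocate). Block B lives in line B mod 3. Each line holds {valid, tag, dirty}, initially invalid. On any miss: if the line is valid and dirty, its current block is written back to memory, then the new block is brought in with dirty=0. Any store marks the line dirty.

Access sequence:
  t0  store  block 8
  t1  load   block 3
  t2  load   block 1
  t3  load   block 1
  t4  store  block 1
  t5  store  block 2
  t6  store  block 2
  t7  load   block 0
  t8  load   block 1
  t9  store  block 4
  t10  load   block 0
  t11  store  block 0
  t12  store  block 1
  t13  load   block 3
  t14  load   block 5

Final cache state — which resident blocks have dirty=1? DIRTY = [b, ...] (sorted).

DIRTY = [1]

0: W B8 → L2 miss [D]
1: R B3 → L0 miss [-]
2: R B1 → L1 miss [-]
3: R B1 → L1 hit [-]
4: W B1 → L1 hit [D]
5: W B2 → L2 miss wb→B8 [D]
6: W B2 → L2 hit [D]
7: R B0 → L0 miss [-]
8: R B1 → L1 hit [D]
9: W B4 → L1 miss wb→B1 [D]
10: R B0 → L0 hit [-]
11: W B0 → L0 hit [D]
12: W B1 → L1 miss wb→B4 [D]
13: R B3 → L0 miss wb→B0 [-]
14: R B5 → L2 miss wb→B2 [-]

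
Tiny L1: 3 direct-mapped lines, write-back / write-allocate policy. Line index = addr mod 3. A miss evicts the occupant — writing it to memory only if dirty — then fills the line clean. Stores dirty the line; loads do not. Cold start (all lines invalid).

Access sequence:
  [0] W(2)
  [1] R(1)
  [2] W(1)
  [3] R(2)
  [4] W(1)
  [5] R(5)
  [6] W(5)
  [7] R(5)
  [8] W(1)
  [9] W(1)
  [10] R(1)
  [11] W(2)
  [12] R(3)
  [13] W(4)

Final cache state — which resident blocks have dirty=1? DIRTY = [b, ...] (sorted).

DIRTY = [2, 4]

  0 | W B2 → L2 miss [D]
  1 | R B1 → L1 miss [-]
  2 | W B1 → L1 hit [D]
  3 | R B2 → L2 hit [D]
  4 | W B1 → L1 hit [D]
  5 | R B5 → L2 miss wb→B2 [-]
  6 | W B5 → L2 hit [D]
  7 | R B5 → L2 hit [D]
  8 | W B1 → L1 hit [D]
  9 | W B1 → L1 hit [D]
  10 | R B1 → L1 hit [D]
  11 | W B2 → L2 miss wb→B5 [D]
  12 | R B3 → L0 miss [-]
  13 | W B4 → L1 miss wb→B1 [D]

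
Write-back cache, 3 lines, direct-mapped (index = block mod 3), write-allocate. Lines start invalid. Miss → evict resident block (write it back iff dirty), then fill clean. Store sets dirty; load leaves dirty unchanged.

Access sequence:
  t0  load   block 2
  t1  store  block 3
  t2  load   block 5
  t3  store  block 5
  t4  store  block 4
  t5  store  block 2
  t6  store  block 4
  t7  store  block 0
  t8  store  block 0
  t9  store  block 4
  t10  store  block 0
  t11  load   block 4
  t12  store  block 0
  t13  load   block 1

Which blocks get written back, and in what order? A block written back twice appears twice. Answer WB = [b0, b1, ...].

WB = [5, 3, 4]

0: R B2 → L2 miss [-]
1: W B3 → L0 miss [D]
2: R B5 → L2 miss [-]
3: W B5 → L2 hit [D]
4: W B4 → L1 miss [D]
5: W B2 → L2 miss wb→B5 [D]
6: W B4 → L1 hit [D]
7: W B0 → L0 miss wb→B3 [D]
8: W B0 → L0 hit [D]
9: W B4 → L1 hit [D]
10: W B0 → L0 hit [D]
11: R B4 → L1 hit [D]
12: W B0 → L0 hit [D]
13: R B1 → L1 miss wb→B4 [-]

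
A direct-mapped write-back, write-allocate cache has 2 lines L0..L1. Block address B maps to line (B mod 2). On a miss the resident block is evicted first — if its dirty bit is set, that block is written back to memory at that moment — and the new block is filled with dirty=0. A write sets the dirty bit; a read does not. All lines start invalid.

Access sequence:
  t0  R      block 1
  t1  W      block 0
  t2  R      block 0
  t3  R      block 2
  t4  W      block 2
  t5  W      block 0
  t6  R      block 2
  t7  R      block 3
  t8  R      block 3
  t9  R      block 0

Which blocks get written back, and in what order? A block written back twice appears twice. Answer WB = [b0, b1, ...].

0: R B1 -> L1 miss  d=-]
1: W B0 -> L0 miss  d=D]
2: R B0 -> L0 hit  d=D]
3: R B2 -> L0 miss wb->B0  d=-]
4: W B2 -> L0 hit  d=D]
5: W B0 -> L0 miss wb->B2  d=D]
6: R B2 -> L0 miss wb->B0  d=-]
7: R B3 -> L1 miss  d=-]
8: R B3 -> L1 hit  d=-]
9: R B0 -> L0 miss  d=-]

WB = [0, 2, 0]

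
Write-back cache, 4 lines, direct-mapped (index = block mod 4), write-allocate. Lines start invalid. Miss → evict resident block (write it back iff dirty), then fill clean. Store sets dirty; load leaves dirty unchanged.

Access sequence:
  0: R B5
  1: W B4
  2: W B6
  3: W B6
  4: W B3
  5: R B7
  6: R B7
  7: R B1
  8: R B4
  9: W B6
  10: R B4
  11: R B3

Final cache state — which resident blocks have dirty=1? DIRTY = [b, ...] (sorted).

DIRTY = [4, 6]

  0 | R B5 → L1 miss [-]
  1 | W B4 → L0 miss [D]
  2 | W B6 → L2 miss [D]
  3 | W B6 → L2 hit [D]
  4 | W B3 → L3 miss [D]
  5 | R B7 → L3 miss wb→B3 [-]
  6 | R B7 → L3 hit [-]
  7 | R B1 → L1 miss [-]
  8 | R B4 → L0 hit [D]
  9 | W B6 → L2 hit [D]
  10 | R B4 → L0 hit [D]
  11 | R B3 → L3 miss [-]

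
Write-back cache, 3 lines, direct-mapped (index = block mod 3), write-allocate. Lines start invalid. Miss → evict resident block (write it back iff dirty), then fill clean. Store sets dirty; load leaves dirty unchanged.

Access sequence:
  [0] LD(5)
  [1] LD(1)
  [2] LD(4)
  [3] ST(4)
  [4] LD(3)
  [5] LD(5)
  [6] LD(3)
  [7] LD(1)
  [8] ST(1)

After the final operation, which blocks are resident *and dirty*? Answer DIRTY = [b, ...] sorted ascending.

DIRTY = [1]

0: R B5 → L2 miss [-]
1: R B1 → L1 miss [-]
2: R B4 → L1 miss [-]
3: W B4 → L1 hit [D]
4: R B3 → L0 miss [-]
5: R B5 → L2 hit [-]
6: R B3 → L0 hit [-]
7: R B1 → L1 miss wb→B4 [-]
8: W B1 → L1 hit [D]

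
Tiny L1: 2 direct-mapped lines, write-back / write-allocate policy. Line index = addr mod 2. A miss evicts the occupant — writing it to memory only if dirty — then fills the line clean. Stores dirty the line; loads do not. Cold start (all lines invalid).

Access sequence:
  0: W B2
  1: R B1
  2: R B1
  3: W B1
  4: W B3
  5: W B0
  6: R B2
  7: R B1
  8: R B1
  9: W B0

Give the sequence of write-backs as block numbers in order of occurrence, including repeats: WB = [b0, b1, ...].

0: W B2 -> L0 miss  d=D]
1: R B1 -> L1 miss  d=-]
2: R B1 -> L1 hit  d=-]
3: W B1 -> L1 hit  d=D]
4: W B3 -> L1 miss wb->B1  d=D]
5: W B0 -> L0 miss wb->B2  d=D]
6: R B2 -> L0 miss wb->B0  d=-]
7: R B1 -> L1 miss wb->B3  d=-]
8: R B1 -> L1 hit  d=-]
9: W B0 -> L0 miss  d=D]

WB = [1, 2, 0, 3]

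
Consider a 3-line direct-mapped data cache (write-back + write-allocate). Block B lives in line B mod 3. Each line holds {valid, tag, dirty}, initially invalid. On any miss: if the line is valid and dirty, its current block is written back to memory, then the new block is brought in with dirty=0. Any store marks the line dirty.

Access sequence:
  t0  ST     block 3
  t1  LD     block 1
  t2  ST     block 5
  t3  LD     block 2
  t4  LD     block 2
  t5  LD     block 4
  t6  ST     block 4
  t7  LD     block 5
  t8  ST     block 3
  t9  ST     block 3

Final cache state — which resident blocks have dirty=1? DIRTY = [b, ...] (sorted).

DIRTY = [3, 4]

  0 | W B3 → L0 miss [D]
  1 | R B1 → L1 miss [-]
  2 | W B5 → L2 miss [D]
  3 | R B2 → L2 miss wb→B5 [-]
  4 | R B2 → L2 hit [-]
  5 | R B4 → L1 miss [-]
  6 | W B4 → L1 hit [D]
  7 | R B5 → L2 miss [-]
  8 | W B3 → L0 hit [D]
  9 | W B3 → L0 hit [D]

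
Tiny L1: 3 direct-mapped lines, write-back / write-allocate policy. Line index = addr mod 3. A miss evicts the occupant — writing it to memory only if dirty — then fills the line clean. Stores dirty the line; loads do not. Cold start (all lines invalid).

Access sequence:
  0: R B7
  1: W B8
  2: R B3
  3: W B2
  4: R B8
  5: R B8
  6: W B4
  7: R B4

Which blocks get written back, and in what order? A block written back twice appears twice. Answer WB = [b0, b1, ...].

  0 | R B7 → L1 miss [-]
  1 | W B8 → L2 miss [D]
  2 | R B3 → L0 miss [-]
  3 | W B2 → L2 miss wb→B8 [D]
  4 | R B8 → L2 miss wb→B2 [-]
  5 | R B8 → L2 hit [-]
  6 | W B4 → L1 miss [D]
  7 | R B4 → L1 hit [D]

WB = [8, 2]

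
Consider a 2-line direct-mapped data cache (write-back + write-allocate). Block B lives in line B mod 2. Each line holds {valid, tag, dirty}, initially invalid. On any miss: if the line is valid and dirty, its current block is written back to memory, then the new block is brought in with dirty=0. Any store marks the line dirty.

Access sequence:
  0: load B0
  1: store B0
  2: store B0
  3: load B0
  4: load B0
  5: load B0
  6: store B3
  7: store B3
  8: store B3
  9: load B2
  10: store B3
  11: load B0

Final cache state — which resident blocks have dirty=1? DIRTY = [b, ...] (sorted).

  0 | R B0 → L0 miss [-]
  1 | W B0 → L0 hit [D]
  2 | W B0 → L0 hit [D]
  3 | R B0 → L0 hit [D]
  4 | R B0 → L0 hit [D]
  5 | R B0 → L0 hit [D]
  6 | W B3 → L1 miss [D]
  7 | W B3 → L1 hit [D]
  8 | W B3 → L1 hit [D]
  9 | R B2 → L0 miss wb→B0 [-]
  10 | W B3 → L1 hit [D]
  11 | R B0 → L0 miss [-]

DIRTY = [3]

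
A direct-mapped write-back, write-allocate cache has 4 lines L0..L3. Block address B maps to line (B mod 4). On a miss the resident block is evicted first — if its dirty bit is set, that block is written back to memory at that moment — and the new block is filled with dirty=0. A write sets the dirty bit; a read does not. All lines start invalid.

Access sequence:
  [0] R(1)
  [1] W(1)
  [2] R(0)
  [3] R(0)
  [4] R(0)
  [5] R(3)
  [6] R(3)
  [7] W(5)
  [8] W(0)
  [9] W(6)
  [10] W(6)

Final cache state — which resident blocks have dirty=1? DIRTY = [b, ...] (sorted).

  0 | R B1 → L1 miss [-]
  1 | W B1 → L1 hit [D]
  2 | R B0 → L0 miss [-]
  3 | R B0 → L0 hit [-]
  4 | R B0 → L0 hit [-]
  5 | R B3 → L3 miss [-]
  6 | R B3 → L3 hit [-]
  7 | W B5 → L1 miss wb→B1 [D]
  8 | W B0 → L0 hit [D]
  9 | W B6 → L2 miss [D]
  10 | W B6 → L2 hit [D]

DIRTY = [0, 5, 6]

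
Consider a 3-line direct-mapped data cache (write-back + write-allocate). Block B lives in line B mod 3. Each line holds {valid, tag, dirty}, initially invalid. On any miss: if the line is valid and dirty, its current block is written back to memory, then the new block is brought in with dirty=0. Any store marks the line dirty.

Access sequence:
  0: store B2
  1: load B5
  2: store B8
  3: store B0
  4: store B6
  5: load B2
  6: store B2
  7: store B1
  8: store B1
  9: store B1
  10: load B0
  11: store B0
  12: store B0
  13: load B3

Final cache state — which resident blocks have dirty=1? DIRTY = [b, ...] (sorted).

  0 | W B2 → L2 miss [D]
  1 | R B5 → L2 miss wb→B2 [-]
  2 | W B8 → L2 miss [D]
  3 | W B0 → L0 miss [D]
  4 | W B6 → L0 miss wb→B0 [D]
  5 | R B2 → L2 miss wb→B8 [-]
  6 | W B2 → L2 hit [D]
  7 | W B1 → L1 miss [D]
  8 | W B1 → L1 hit [D]
  9 | W B1 → L1 hit [D]
  10 | R B0 → L0 miss wb→B6 [-]
  11 | W B0 → L0 hit [D]
  12 | W B0 → L0 hit [D]
  13 | R B3 → L0 miss wb→B0 [-]

DIRTY = [1, 2]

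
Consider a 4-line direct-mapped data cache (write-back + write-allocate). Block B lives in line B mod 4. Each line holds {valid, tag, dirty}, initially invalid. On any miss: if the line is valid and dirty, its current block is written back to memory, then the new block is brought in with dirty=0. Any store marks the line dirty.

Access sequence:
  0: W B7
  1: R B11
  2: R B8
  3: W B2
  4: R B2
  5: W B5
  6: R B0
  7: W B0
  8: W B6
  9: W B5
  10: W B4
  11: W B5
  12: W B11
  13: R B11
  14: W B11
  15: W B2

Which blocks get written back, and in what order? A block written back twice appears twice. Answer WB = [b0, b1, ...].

  0 | W B7 → L3 miss [D]
  1 | R B11 → L3 miss wb→B7 [-]
  2 | R B8 → L0 miss [-]
  3 | W B2 → L2 miss [D]
  4 | R B2 → L2 hit [D]
  5 | W B5 → L1 miss [D]
  6 | R B0 → L0 miss [-]
  7 | W B0 → L0 hit [D]
  8 | W B6 → L2 miss wb→B2 [D]
  9 | W B5 → L1 hit [D]
  10 | W B4 → L0 miss wb→B0 [D]
  11 | W B5 → L1 hit [D]
  12 | W B11 → L3 hit [D]
  13 | R B11 → L3 hit [D]
  14 | W B11 → L3 hit [D]
  15 | W B2 → L2 miss wb→B6 [D]

WB = [7, 2, 0, 6]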